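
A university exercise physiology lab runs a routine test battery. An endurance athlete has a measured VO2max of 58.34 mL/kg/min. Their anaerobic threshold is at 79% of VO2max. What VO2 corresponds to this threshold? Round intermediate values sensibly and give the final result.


Anaerobic threshold VO2 = VO2max * 79%
= 58.34 * 0.79
= 46.09 mL/kg/min

46.09 mL/kg/min


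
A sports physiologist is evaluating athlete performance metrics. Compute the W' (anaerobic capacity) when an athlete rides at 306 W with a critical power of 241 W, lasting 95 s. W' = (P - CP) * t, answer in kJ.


Above-CP power = 65 W
Duration = 95 s
W' = 65 * 95 = 6175 J
Convert: 6175 / 1000 = 6.175 kJ

6.175 kJ


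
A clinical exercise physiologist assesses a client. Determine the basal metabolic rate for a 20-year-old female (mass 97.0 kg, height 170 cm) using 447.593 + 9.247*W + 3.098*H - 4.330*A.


BMR = 447.593 + 9.247*97.0 + 3.098*170 - 4.330*20
= 1784.61 kcal/day

1784.61 kcal/day


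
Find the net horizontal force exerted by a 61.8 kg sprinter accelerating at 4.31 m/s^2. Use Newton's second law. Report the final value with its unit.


Newton's second law: F = m * a
F = 61.8 * 4.31 = 266.36 N

266.36 N


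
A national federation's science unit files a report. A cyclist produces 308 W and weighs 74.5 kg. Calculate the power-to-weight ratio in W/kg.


P/W = power / mass
= 308 / 74.5
= 4.134 W/kg

4.134 W/kg


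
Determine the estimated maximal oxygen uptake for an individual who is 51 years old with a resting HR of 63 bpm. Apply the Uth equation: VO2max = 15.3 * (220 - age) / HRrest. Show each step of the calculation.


HRmax = 220 - 51 = 169
VO2max = 15.3 * (169 / 63)
= 15.3 * 2.6825
= 41.04 mL/kg/min

41.04 mL/kg/min


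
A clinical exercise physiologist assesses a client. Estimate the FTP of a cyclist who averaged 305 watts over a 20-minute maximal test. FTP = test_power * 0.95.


FTP = 305 * 0.95 = 289.75 W

289.75 W


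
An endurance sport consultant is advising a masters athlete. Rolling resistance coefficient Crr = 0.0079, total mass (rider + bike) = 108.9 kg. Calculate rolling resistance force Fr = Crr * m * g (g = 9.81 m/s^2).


Fr = Crr * m * g
= 0.0079 * 108.9 * 9.81
= 8.44 N

8.44 N


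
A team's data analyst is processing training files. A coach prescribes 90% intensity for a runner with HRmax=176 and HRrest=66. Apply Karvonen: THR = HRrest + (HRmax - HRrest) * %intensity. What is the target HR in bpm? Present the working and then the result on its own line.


Heart rate reserve = 176 - 66 = 110
Intensity fraction = 90 / 100 = 0.9
THR = 66 + 110 * 0.9 = 165.0 bpm

165.0 bpm


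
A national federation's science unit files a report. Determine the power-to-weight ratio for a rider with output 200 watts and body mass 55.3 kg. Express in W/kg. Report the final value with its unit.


P/W = 200 / 55.3 = 3.617 W/kg

3.617 W/kg


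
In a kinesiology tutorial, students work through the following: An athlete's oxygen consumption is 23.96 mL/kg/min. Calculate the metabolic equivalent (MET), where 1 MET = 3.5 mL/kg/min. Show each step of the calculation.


MET = VO2 / 3.5
= 23.96 / 3.5
= 6.85 METs

6.85 METs


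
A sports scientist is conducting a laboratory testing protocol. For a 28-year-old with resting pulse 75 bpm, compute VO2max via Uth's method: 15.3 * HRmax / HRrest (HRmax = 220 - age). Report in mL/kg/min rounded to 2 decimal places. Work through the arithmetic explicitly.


Step 1: HRmax = 220 - 28 = 192 bpm
Step 2: Ratio = 192 / 75 = 2.56
Step 3: VO2max = 15.3 * 2.56 = 39.17 mL/kg/min

39.17 mL/kg/min


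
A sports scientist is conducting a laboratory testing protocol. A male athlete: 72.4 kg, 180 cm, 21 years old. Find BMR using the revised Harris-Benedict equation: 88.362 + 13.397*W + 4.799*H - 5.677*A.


Intercept = 88.362
Weight contribution = 13.397 * 72.4 = 969.9428
Height contribution = 4.799 * 180 = 863.82
Age contribution = 5.677 * 21 = 119.217
BMR = 88.362 + 969.9428 + 863.82 - 119.217
= 1802.91 kcal/day

1802.91 kcal/day


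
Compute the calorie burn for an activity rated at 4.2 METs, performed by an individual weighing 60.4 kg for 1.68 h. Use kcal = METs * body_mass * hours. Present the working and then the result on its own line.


Product of METs and mass = 4.2 * 60.4 = 253.68
Total kcal = 253.68 * 1.68 = 426.18 kcal

426.18 kcal


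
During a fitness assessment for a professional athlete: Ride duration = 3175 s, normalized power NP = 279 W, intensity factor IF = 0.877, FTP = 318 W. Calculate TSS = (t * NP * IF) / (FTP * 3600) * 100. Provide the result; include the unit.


Numerator = 3175 * 279 * 0.877 = 776868.525
Denominator = 318 * 3600 = 1144800
TSS = 776868.525 / 1144800 * 100
= 67.86

67.86 TSS


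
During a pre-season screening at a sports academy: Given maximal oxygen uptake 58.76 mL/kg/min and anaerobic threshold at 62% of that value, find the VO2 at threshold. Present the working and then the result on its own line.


Percentage as decimal = 0.62
VO2 at AT = 58.76 * 0.62 = 36.43 mL/kg/min

36.43 mL/kg/min


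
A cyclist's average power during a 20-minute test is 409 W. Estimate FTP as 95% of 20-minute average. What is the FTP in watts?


FTP = 20-min power * 0.95
= 409 * 0.95
= 388.55 W

388.55 W


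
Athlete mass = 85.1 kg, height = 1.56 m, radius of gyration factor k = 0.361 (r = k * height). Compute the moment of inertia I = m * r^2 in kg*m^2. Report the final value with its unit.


r = k * height = 0.361 * 1.56 = 0.56316 m
r^2 = 0.56316^2 = 0.317149
I = 85.1 * 0.317149 = 26.989 kg*m^2

26.989 kg*m^2


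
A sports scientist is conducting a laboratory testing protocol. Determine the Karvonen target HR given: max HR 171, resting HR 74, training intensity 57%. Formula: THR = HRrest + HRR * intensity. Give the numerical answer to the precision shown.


HRR = HRmax - HRrest = 171 - 74 = 97
THR = 74 + 97 * 0.57
= 129.29 bpm

129.29 bpm


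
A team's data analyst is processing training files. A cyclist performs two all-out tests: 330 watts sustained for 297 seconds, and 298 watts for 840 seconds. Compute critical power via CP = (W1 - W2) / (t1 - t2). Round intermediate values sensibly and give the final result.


W1 = P1 * t1 = 330 * 297 = 98010 J
W2 = P2 * t2 = 298 * 840 = 250320 J
CP = (98010 - 250320) / (297 - 840)
= 280.5 W

280.5 W


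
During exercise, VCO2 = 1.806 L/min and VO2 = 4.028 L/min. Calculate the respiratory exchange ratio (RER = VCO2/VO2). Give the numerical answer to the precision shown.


RER = VCO2 / VO2
= 1.806 / 4.028
= 0.4484

0.4484


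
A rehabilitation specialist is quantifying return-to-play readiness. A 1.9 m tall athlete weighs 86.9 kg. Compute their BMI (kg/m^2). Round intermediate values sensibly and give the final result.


height^2 = 3.61 m^2
BMI = 86.9 / 3.61 = 24.07 kg/m^2

24.07 kg/m^2


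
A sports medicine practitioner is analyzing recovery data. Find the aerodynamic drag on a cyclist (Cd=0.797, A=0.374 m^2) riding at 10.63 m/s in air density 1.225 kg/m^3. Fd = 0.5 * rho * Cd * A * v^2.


Fd = 0.5 * 1.225 * 0.797 * 0.374 * 10.63^2
= 0.5 * 1.225 * 0.797 * 0.374 * 112.9969
= 20.63 N

20.63 N


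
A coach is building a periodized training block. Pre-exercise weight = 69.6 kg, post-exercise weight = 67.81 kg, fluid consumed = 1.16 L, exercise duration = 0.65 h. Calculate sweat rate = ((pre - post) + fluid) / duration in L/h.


Weight loss = 69.6 - 67.81 = 1.79 kg (approx L)
Total sweat = 1.79 + 1.16 = 2.95 L
Sweat rate = 2.95 / 0.65 = 4.538 L/h

4.538 L/h


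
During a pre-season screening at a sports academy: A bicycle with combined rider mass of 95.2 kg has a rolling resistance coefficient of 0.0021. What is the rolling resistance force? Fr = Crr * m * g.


Fr = 0.0021 * 95.2 * 9.81
= 0.19992 * 9.81
= 1.961 N

1.961 N


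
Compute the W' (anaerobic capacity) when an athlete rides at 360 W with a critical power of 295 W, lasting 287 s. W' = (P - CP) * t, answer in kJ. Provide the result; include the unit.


Above-CP power = 65 W
Duration = 287 s
W' = 65 * 287 = 18655 J
Convert: 18655 / 1000 = 18.655 kJ

18.655 kJ


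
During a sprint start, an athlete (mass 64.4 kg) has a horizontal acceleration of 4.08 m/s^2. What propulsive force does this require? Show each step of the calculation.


Propulsive force = mass * acceleration
= 64.4 kg * 4.08 m/s^2
= 262.75 N

262.75 N


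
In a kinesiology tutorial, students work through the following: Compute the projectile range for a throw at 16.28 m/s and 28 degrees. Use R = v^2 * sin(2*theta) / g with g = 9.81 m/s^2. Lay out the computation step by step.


Two times the angle = 56 degrees
sin(56) = 0.829038
R = 265.0384 * 0.829038 / 9.81 = 22.398 m

22.398 m


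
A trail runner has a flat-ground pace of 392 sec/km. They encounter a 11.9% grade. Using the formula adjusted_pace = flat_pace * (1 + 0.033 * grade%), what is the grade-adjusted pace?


Grade factor = 1 + 0.033 * 11.9 = 1.3927
Adjusted = 392 * 1.3927 = 545.94 sec/km

545.94 s/km


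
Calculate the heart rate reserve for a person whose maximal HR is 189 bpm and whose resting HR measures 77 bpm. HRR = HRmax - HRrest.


HRmax = 189 bpm
HRrest = 77 bpm
HRR = 189 - 77 = 112 bpm

112 bpm


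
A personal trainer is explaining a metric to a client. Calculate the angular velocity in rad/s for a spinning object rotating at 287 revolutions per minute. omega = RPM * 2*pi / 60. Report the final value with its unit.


omega = RPM * 2*pi / 60
= 287 * 6.28318531 / 60
= 30.055 rad/s

30.055 rad/s


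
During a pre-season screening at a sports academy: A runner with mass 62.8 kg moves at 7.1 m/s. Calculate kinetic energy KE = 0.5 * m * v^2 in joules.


v^2 = 7.1^2 = 50.41
KE = 0.5 * 62.8 * 50.41
= 1582.87 J

1582.87 J


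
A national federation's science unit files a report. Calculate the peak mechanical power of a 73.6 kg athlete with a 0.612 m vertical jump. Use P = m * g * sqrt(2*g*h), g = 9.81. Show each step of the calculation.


First, sqrt(2gh) = sqrt(2 * 9.81 * 0.612)
= sqrt(12.00744) = 3.465175 m/s
Power = 73.6 * 9.81 * 3.465175 = 2501.91 W

2501.91 W


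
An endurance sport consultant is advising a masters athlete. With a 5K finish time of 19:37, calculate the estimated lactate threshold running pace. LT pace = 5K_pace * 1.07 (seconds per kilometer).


Race duration = 1177 s for 5 km
Average pace = 1177 / 5 = 235.4 s/km
LT pace = 235.4 * 1.07
= 251.88 s/km

251.88 s/km


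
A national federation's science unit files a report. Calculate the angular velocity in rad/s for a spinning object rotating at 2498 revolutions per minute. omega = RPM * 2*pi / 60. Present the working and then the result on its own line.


omega = RPM * 2*pi / 60
= 2498 * 6.28318531 / 60
= 261.59 rad/s

261.59 rad/s


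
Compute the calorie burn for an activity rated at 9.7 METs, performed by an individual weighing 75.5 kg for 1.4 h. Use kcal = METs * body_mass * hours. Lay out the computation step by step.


Product of METs and mass = 9.7 * 75.5 = 732.35
Total kcal = 732.35 * 1.4 = 1025.29 kcal

1025.29 kcal


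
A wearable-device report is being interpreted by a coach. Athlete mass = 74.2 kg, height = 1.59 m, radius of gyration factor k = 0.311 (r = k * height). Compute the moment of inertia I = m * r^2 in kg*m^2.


r = k * height = 0.311 * 1.59 = 0.49449 m
r^2 = 0.49449^2 = 0.24452
I = 74.2 * 0.24452 = 18.143 kg*m^2

18.143 kg*m^2


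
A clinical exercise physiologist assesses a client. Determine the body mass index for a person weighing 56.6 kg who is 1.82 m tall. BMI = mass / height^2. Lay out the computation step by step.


BMI = mass / height^2
= 56.6 / 1.82^2
= 56.6 / 3.3124
= 17.09 kg/m^2

17.09 kg/m^2


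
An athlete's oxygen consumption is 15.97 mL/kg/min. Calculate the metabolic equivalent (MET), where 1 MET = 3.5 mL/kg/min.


MET = VO2 / 3.5
= 15.97 / 3.5
= 4.56 METs

4.56 METs


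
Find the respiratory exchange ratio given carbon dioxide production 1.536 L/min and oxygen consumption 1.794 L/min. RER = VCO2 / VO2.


VCO2 = 1.536 L/min
VO2 = 1.794 L/min
RER = 1.536 / 1.794 = 0.8562

0.8562


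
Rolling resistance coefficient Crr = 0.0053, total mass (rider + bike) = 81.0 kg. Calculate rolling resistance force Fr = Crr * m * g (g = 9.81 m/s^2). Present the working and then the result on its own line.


Fr = Crr * m * g
= 0.0053 * 81.0 * 9.81
= 4.211 N

4.211 N


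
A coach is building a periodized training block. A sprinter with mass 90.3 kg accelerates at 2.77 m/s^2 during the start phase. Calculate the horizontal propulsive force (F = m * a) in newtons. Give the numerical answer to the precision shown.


F = m * a
= 90.3 * 2.77
= 250.13 N

250.13 N


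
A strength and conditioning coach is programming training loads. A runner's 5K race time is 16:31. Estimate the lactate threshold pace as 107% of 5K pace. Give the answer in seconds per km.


Total race time = 16*60 + 31 = 991 seconds
5K pace = 991 / 5 = 198.2 sec/km
LT pace = 198.2 * 1.07 = 212.07 sec/km

212.07 s/km


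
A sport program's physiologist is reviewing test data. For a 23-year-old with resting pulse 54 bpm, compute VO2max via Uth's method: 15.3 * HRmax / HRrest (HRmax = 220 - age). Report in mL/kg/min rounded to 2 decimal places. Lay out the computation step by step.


Step 1: HRmax = 220 - 23 = 197 bpm
Step 2: Ratio = 197 / 54 = 3.6481
Step 3: VO2max = 15.3 * 3.6481 = 55.82 mL/kg/min

55.82 mL/kg/min


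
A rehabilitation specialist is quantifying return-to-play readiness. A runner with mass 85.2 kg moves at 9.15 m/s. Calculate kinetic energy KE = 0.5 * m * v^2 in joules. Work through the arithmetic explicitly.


v^2 = 9.15^2 = 83.7225
KE = 0.5 * 85.2 * 83.7225
= 3566.58 J

3566.58 J


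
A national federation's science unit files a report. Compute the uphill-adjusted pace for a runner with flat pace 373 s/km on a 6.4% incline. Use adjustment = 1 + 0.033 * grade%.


Adjustment factor = 1 + 0.033 * 6.4 = 1.2112
Grade-adjusted pace = 373 * 1.2112 = 451.78 s/km

451.78 s/km


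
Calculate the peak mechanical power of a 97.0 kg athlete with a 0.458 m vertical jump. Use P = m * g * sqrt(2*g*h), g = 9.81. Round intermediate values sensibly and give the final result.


First, sqrt(2gh) = sqrt(2 * 9.81 * 0.458)
= sqrt(8.98596) = 2.997659 m/s
Power = 97.0 * 9.81 * 2.997659 = 2852.48 W

2852.48 W


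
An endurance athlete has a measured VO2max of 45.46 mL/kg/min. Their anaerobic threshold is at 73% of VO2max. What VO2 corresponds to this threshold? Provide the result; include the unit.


Anaerobic threshold VO2 = VO2max * 73%
= 45.46 * 0.73
= 33.19 mL/kg/min

33.19 mL/kg/min


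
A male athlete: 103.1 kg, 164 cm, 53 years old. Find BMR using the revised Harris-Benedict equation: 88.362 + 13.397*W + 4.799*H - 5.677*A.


Intercept = 88.362
Weight contribution = 13.397 * 103.1 = 1381.2307
Height contribution = 4.799 * 164 = 787.036
Age contribution = 5.677 * 53 = 300.881
BMR = 88.362 + 1381.2307 + 787.036 - 300.881
= 1955.75 kcal/day

1955.75 kcal/day


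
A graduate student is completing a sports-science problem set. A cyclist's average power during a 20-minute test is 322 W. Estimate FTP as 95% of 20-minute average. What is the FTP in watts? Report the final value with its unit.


FTP = 20-min power * 0.95
= 322 * 0.95
= 305.9 W

305.9 W


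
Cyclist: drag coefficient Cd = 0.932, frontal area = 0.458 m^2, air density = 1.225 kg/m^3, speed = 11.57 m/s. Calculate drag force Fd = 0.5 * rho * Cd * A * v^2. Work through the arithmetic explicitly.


v^2 = 11.57^2 = 133.8649
Fd = 0.5 * 1.225 * 0.932 * 0.458 * 133.8649
= 34.999 N

34.999 N


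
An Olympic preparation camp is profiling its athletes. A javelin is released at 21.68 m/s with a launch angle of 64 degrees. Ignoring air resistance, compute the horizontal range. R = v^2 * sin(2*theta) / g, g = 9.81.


Launch speed squared = 470.0224
sin(2 * 64 deg) = 0.788011
Range = 470.0224 * 0.788011 / 9.81
= 37.756 m

37.756 m


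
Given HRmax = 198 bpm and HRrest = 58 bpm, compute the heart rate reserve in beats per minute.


Heart rate reserve = maximum HR minus resting HR
HRR = 198 - 58 = 140 bpm

140 bpm


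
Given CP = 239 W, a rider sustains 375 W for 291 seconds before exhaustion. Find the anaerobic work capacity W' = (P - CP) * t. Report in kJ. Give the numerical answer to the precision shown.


Excess power = 375 - 239 = 136 W
Work above CP = 136 * 291 = 39576 J
W' = 39.576 kJ

39.576 kJ


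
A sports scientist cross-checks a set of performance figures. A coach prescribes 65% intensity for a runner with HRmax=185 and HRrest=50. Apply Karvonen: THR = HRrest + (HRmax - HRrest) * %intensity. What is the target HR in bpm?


Heart rate reserve = 185 - 50 = 135
Intensity fraction = 65 / 100 = 0.65
THR = 50 + 135 * 0.65 = 137.75 bpm

137.75 bpm


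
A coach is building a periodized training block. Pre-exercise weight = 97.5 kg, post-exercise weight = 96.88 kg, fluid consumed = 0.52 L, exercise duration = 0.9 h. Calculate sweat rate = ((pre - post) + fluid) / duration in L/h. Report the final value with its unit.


Weight loss = 97.5 - 96.88 = 0.62 kg (approx L)
Total sweat = 0.62 + 0.52 = 1.14 L
Sweat rate = 1.14 / 0.9 = 1.267 L/h

1.267 L/h


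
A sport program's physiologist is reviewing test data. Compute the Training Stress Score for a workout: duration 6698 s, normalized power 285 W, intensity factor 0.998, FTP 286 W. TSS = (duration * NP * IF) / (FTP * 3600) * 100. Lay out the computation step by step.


Product = 6698 * 285 * 0.998 = 1905112.14
Base = 286 * 3600 = 1029600
TSS = 1905112.14 / 1029600 * 100 = 185.03

185.03 TSS


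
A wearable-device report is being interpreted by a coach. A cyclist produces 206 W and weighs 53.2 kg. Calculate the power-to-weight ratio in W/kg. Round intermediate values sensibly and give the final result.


P/W = power / mass
= 206 / 53.2
= 3.872 W/kg

3.872 W/kg


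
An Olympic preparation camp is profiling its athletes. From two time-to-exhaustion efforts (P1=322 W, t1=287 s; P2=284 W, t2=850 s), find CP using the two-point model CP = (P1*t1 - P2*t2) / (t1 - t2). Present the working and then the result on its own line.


Work in trial 1 = 92414 J
Work in trial 2 = 241400 J
Delta work = -148986 J
Delta time = -563 s
CP = -148986 / -563 = 264.63 W

264.63 W


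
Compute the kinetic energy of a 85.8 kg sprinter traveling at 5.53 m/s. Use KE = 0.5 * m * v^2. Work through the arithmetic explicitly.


Velocity squared = 30.5809
KE = 0.5 * 85.8 * 30.5809 = 1311.92 J

1311.92 J


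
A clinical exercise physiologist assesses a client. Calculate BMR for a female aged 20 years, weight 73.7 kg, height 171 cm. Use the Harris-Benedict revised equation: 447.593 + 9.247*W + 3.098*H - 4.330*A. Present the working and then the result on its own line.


Substituting values:
W term = 9.247 * 73.7 = 681.5039
H term = 3.098 * 171 = 529.758
A term = 4.330 * 20 = 86.6
BMR = 1572.25 kcal/day

1572.25 kcal/day


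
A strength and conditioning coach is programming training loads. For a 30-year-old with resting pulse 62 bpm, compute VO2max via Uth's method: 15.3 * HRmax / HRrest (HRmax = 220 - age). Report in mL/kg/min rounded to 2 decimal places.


Step 1: HRmax = 220 - 30 = 190 bpm
Step 2: Ratio = 190 / 62 = 3.0645
Step 3: VO2max = 15.3 * 3.0645 = 46.89 mL/kg/min

46.89 mL/kg/min


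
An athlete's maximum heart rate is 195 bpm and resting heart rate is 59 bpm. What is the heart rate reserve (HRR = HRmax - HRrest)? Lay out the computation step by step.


HRR = HRmax - HRrest
= 195 - 59
= 136 bpm

136 bpm


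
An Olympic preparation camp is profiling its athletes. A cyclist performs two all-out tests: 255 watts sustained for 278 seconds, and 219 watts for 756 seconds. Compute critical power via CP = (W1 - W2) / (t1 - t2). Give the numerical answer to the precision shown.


W1 = P1 * t1 = 255 * 278 = 70890 J
W2 = P2 * t2 = 219 * 756 = 165564 J
CP = (70890 - 165564) / (278 - 756)
= 198.06 W

198.06 W


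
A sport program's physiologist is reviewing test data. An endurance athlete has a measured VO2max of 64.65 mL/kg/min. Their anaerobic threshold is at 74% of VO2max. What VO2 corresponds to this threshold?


Anaerobic threshold VO2 = VO2max * 74%
= 64.65 * 0.74
= 47.84 mL/kg/min

47.84 mL/kg/min


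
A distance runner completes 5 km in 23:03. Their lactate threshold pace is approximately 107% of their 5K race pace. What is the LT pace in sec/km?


Convert to seconds: 23 min 3 s = 1383 s
Pace per km = 1383 / 5 = 276.6 s/km
LT pace = 276.6 * 1.07 = 295.96 s/km

295.96 s/km


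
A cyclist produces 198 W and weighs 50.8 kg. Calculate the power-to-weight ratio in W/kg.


P/W = power / mass
= 198 / 50.8
= 3.898 W/kg

3.898 W/kg


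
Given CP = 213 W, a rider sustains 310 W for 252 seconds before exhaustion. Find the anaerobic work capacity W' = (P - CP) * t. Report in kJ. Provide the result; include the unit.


Excess power = 310 - 213 = 97 W
Work above CP = 97 * 252 = 24444 J
W' = 24.444 kJ

24.444 kJ


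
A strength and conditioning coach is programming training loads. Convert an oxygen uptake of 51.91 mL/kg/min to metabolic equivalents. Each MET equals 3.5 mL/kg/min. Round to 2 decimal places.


One MET = 3.5 mL/kg/min
Number of METs = 51.91 / 3.5
= 14.83 METs

14.83 METs


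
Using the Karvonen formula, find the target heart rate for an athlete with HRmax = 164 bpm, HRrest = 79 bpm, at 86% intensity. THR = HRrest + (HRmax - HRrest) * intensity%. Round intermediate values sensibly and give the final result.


HRR = 164 - 79 = 85
THR = 79 + 85 * 0.86
= 79 + 73.1
= 152.1 bpm

152.1 bpm


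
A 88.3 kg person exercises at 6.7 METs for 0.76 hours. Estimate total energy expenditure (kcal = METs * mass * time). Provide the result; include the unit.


Energy = METs * mass(kg) * time(h)
= 6.7 * 88.3 * 0.76
= 449.62 kcal

449.62 kcal


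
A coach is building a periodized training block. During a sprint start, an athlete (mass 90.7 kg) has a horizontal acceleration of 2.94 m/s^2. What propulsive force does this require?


Propulsive force = mass * acceleration
= 90.7 kg * 2.94 m/s^2
= 266.66 N

266.66 N


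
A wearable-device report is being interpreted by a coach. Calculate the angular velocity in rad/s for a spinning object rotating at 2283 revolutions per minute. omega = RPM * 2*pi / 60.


omega = RPM * 2*pi / 60
= 2283 * 6.28318531 / 60
= 239.075 rad/s

239.075 rad/s


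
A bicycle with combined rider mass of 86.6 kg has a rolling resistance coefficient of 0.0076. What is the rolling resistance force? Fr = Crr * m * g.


Fr = 0.0076 * 86.6 * 9.81
= 0.65816 * 9.81
= 6.457 N

6.457 N


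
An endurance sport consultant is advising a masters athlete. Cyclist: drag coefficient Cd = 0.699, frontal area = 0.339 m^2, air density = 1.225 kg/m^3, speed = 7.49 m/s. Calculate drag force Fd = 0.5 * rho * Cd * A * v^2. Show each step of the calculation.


v^2 = 7.49^2 = 56.1001
Fd = 0.5 * 1.225 * 0.699 * 0.339 * 56.1001
= 8.142 N

8.142 N


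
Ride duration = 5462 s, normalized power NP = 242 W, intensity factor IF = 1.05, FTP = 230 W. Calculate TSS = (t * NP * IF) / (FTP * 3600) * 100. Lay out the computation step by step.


Numerator = 5462 * 242 * 1.05 = 1387894.2
Denominator = 230 * 3600 = 828000
TSS = 1387894.2 / 828000 * 100
= 167.62

167.62 TSS


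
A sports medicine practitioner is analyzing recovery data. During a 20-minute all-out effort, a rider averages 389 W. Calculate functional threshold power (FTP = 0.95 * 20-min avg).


FTP = 0.95 * 389
= 369.55 W

369.55 W


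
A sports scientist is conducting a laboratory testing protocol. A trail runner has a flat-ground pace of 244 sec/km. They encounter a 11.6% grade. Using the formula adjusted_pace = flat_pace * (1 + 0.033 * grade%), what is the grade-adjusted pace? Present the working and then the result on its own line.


Grade factor = 1 + 0.033 * 11.6 = 1.3828
Adjusted = 244 * 1.3828 = 337.4 sec/km

337.4 s/km


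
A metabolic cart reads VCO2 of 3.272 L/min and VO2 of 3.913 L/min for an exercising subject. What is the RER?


RER = VCO2 / VO2 = 3.272 / 3.913 = 0.8362

0.8362


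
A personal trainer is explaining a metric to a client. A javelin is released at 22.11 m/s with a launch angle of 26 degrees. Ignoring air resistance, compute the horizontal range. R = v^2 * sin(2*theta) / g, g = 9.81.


Launch speed squared = 488.8521
sin(2 * 26 deg) = 0.788011
Range = 488.8521 * 0.788011 / 9.81
= 39.268 m

39.268 m


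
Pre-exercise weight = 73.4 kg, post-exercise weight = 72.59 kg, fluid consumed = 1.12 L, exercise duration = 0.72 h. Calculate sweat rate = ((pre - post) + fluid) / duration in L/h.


Weight loss = 73.4 - 72.59 = 0.81 kg (approx L)
Total sweat = 0.81 + 1.12 = 1.93 L
Sweat rate = 1.93 / 0.72 = 2.681 L/h

2.681 L/h


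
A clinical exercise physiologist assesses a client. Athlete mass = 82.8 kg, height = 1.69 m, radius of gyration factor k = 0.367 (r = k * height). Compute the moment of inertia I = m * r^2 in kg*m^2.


r = k * height = 0.367 * 1.69 = 0.62023 m
r^2 = 0.62023^2 = 0.384685
I = 82.8 * 0.384685 = 31.852 kg*m^2

31.852 kg*m^2


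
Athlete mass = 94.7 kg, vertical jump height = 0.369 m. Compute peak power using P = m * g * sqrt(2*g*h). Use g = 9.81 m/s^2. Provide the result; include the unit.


sqrt(2 * 9.81 * 0.369) = sqrt(7.23978) = 2.690684 m/s
P = 94.7 * 9.81 * 2.690684
= 2499.66 W

2499.66 W


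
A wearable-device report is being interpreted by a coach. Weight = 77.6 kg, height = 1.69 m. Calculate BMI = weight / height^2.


height^2 = 1.69^2 = 2.8561
BMI = 77.6 / 2.8561 = 27.17 kg/m^2

27.17 kg/m^2


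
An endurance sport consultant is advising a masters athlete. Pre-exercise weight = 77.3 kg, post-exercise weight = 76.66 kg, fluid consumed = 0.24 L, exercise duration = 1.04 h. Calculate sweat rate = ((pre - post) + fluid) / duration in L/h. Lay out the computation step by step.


Weight loss = 77.3 - 76.66 = 0.64 kg (approx L)
Total sweat = 0.64 + 0.24 = 0.88 L
Sweat rate = 0.88 / 1.04 = 0.846 L/h

0.846 L/h


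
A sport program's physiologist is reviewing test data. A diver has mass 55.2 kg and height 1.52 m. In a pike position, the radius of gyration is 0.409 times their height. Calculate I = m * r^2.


r = 0.409 * 1.52 = 0.62168 m
I = m * r^2 = 55.2 * 0.386486 = 21.334 kg*m^2

21.334 kg*m^2


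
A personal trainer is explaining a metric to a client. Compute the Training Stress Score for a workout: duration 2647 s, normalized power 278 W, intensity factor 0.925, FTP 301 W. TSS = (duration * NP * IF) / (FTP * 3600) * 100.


Product = 2647 * 278 * 0.925 = 680676.05
Base = 301 * 3600 = 1083600
TSS = 680676.05 / 1083600 * 100 = 62.82

62.82 TSS


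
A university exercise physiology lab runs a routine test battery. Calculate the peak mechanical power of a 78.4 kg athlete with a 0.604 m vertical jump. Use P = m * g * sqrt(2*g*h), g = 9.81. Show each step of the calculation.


First, sqrt(2gh) = sqrt(2 * 9.81 * 0.604)
= sqrt(11.85048) = 3.442453 m/s
Power = 78.4 * 9.81 * 3.442453 = 2647.6 W

2647.6 W


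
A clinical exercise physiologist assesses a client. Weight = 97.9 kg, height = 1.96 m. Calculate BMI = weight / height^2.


height^2 = 1.96^2 = 3.8416
BMI = 97.9 / 3.8416 = 25.48 kg/m^2

25.48 kg/m^2


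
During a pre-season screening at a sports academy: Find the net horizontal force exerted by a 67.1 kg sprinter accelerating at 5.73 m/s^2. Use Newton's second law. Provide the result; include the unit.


Newton's second law: F = m * a
F = 67.1 * 5.73 = 384.48 N

384.48 N


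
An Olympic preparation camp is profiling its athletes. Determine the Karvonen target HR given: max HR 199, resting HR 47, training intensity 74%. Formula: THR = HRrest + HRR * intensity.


HRR = HRmax - HRrest = 199 - 47 = 152
THR = 47 + 152 * 0.74
= 159.48 bpm

159.48 bpm


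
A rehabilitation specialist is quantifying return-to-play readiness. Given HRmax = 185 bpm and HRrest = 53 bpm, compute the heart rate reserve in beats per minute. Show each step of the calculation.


Heart rate reserve = maximum HR minus resting HR
HRR = 185 - 53 = 132 bpm

132 bpm


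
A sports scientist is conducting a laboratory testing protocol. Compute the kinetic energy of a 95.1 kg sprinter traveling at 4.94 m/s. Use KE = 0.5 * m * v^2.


Velocity squared = 24.4036
KE = 0.5 * 95.1 * 24.4036 = 1160.39 J

1160.39 J


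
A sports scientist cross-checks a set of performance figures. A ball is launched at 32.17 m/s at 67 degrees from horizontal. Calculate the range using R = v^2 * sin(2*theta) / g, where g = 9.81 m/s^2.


sin(2 * 67) = sin(134) = 0.71934
v^2 = 32.17^2 = 1034.9089
R = 1034.9089 * 0.71934 / 9.81
= 75.887 m

75.887 m


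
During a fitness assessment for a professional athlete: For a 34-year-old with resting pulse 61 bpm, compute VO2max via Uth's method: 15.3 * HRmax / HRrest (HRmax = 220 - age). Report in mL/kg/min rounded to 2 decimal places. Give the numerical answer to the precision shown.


Step 1: HRmax = 220 - 34 = 186 bpm
Step 2: Ratio = 186 / 61 = 3.0492
Step 3: VO2max = 15.3 * 3.0492 = 46.65 mL/kg/min

46.65 mL/kg/min


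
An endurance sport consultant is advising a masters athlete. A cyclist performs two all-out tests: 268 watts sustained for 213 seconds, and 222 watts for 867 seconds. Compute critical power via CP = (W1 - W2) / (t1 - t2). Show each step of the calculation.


W1 = P1 * t1 = 268 * 213 = 57084 J
W2 = P2 * t2 = 222 * 867 = 192474 J
CP = (57084 - 192474) / (213 - 867)
= 207.02 W

207.02 W


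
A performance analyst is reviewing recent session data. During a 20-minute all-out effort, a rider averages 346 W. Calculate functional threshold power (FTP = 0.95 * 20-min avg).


FTP = 0.95 * 346
= 328.7 W

328.7 W


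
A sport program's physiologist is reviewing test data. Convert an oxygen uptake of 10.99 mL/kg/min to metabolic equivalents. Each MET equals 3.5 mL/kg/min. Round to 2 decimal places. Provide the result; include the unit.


One MET = 3.5 mL/kg/min
Number of METs = 10.99 / 3.5
= 3.14 METs

3.14 METs


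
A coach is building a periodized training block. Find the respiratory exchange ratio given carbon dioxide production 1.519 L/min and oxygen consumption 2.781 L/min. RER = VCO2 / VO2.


VCO2 = 1.519 L/min
VO2 = 2.781 L/min
RER = 1.519 / 2.781 = 0.5462

0.5462


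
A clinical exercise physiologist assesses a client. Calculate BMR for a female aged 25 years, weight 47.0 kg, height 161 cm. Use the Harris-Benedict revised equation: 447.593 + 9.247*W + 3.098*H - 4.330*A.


Substituting values:
W term = 9.247 * 47.0 = 434.609
H term = 3.098 * 161 = 498.778
A term = 4.330 * 25 = 108.25
BMR = 1272.73 kcal/day

1272.73 kcal/day


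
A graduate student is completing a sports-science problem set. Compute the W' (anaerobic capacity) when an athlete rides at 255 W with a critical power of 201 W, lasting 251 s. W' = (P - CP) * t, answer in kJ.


Above-CP power = 54 W
Duration = 251 s
W' = 54 * 251 = 13554 J
Convert: 13554 / 1000 = 13.554 kJ

13.554 kJ


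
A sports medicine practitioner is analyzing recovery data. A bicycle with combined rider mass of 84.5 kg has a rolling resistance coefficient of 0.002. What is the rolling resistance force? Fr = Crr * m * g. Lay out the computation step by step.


Fr = 0.002 * 84.5 * 9.81
= 0.169 * 9.81
= 1.658 N

1.658 N


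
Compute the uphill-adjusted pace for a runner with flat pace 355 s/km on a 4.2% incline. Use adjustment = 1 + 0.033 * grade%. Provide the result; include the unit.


Adjustment factor = 1 + 0.033 * 4.2 = 1.1386
Grade-adjusted pace = 355 * 1.1386 = 404.2 s/km

404.2 s/km


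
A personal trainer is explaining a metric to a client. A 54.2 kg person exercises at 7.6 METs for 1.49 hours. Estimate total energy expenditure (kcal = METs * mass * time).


Energy = METs * mass(kg) * time(h)
= 7.6 * 54.2 * 1.49
= 613.76 kcal

613.76 kcal


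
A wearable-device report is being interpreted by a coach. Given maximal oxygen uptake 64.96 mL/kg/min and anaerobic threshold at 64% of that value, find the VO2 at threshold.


Percentage as decimal = 0.64
VO2 at AT = 64.96 * 0.64 = 41.57 mL/kg/min

41.57 mL/kg/min


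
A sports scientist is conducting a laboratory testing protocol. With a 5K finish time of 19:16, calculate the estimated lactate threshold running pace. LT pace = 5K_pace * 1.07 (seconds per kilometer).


Race duration = 1156 s for 5 km
Average pace = 1156 / 5 = 231.2 s/km
LT pace = 231.2 * 1.07
= 247.38 s/km

247.38 s/km


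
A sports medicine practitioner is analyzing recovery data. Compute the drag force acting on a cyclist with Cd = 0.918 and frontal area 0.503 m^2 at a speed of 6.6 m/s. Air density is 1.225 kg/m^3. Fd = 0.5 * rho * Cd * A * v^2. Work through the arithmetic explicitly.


Step 1: v^2 = 43.56
Step 2: Fd = 0.5 * 1.225 * 0.918 * 0.503 * 43.56
= 12.32 N

12.32 N


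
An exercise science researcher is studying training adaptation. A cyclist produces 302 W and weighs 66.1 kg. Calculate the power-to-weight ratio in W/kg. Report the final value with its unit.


P/W = power / mass
= 302 / 66.1
= 4.569 W/kg

4.569 W/kg


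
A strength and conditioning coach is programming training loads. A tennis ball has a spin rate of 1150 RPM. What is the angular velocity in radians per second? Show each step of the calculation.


Convert RPM to rad/s: multiply by 2*pi and divide by 60
omega = 1150 * 2 * pi / 60
= 120.428 rad/s

120.428 rad/s


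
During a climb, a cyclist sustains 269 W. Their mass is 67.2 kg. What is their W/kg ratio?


Power-to-weight = 269 W / 67.2 kg
= 4.003 W/kg

4.003 W/kg


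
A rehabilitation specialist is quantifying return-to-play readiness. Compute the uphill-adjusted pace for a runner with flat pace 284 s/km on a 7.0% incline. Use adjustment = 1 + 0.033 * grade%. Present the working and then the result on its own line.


Adjustment factor = 1 + 0.033 * 7.0 = 1.231
Grade-adjusted pace = 284 * 1.231 = 349.6 s/km

349.6 s/km


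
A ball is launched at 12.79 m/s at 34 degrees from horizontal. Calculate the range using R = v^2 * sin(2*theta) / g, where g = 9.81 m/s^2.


sin(2 * 34) = sin(68) = 0.927184
v^2 = 12.79^2 = 163.5841
R = 163.5841 * 0.927184 / 9.81
= 15.461 m

15.461 m


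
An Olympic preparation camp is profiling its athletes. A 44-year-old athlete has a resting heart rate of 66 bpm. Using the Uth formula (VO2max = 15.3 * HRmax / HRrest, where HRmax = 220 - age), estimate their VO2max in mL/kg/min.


HRmax = 220 - 44 = 176 bpm
Ratio = HRmax / HRrest = 176 / 66 = 2.6667
VO2max = 15.3 * 2.6667 = 40.8 mL/kg/min

40.8 mL/kg/min


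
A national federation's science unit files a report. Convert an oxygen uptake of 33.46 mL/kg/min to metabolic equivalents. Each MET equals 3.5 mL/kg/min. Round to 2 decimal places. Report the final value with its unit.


One MET = 3.5 mL/kg/min
Number of METs = 33.46 / 3.5
= 9.56 METs

9.56 METs


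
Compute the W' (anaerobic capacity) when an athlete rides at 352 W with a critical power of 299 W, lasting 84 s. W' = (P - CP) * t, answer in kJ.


Above-CP power = 53 W
Duration = 84 s
W' = 53 * 84 = 4452 J
Convert: 4452 / 1000 = 4.452 kJ

4.452 kJ


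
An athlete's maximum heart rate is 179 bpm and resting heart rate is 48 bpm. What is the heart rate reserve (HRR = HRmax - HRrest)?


HRR = HRmax - HRrest
= 179 - 48
= 131 bpm

131 bpm


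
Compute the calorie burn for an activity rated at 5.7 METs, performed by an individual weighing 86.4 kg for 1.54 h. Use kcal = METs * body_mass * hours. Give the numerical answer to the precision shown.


Product of METs and mass = 5.7 * 86.4 = 492.48
Total kcal = 492.48 * 1.54 = 758.42 kcal

758.42 kcal


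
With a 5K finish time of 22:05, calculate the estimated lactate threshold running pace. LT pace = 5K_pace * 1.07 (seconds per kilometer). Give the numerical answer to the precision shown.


Race duration = 1325 s for 5 km
Average pace = 1325 / 5 = 265.0 s/km
LT pace = 265.0 * 1.07
= 283.55 s/km

283.55 s/km


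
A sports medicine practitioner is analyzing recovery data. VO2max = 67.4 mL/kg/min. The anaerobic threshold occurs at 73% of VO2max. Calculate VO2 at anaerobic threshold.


AT fraction = 73 / 100 = 0.73
AT VO2 = 67.4 * 0.73
= 49.2 mL/kg/min

49.2 mL/kg/min


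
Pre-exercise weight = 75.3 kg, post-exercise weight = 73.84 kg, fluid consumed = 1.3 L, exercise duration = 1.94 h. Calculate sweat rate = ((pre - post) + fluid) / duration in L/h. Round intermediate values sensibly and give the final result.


Weight loss = 75.3 - 73.84 = 1.46 kg (approx L)
Total sweat = 1.46 + 1.3 = 2.76 L
Sweat rate = 2.76 / 1.94 = 1.423 L/h

1.423 L/h


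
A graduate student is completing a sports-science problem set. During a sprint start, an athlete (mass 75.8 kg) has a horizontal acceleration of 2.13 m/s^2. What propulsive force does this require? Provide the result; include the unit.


Propulsive force = mass * acceleration
= 75.8 kg * 2.13 m/s^2
= 161.45 N

161.45 N


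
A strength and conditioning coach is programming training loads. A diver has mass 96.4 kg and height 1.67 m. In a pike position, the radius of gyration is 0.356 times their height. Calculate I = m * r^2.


r = 0.356 * 1.67 = 0.59452 m
I = m * r^2 = 96.4 * 0.353454 = 34.073 kg*m^2

34.073 kg*m^2


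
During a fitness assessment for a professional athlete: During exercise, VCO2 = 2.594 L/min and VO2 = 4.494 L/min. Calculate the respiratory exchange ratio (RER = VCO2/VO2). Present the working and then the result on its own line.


RER = VCO2 / VO2
= 2.594 / 4.494
= 0.5772

0.5772


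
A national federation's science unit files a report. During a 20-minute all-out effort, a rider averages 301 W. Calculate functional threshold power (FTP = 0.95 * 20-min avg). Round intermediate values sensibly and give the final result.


FTP = 0.95 * 301
= 285.95 W

285.95 W


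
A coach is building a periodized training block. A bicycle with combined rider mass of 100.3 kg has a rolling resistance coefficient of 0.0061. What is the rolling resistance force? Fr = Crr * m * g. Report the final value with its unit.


Fr = 0.0061 * 100.3 * 9.81
= 0.61183 * 9.81
= 6.002 N

6.002 N


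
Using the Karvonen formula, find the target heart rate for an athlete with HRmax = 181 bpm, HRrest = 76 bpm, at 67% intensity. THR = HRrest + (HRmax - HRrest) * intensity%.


HRR = 181 - 76 = 105
THR = 76 + 105 * 0.67
= 76 + 70.35
= 146.35 bpm

146.35 bpm


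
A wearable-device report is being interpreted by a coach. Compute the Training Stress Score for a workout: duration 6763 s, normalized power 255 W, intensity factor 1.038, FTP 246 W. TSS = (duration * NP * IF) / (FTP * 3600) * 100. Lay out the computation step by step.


Product = 6763 * 255 * 1.038 = 1790098.47
Base = 246 * 3600 = 885600
TSS = 1790098.47 / 885600 * 100 = 202.13

202.13 TSS


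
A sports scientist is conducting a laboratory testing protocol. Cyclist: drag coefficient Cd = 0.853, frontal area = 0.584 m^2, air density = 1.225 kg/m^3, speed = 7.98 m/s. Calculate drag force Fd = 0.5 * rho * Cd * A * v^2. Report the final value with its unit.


v^2 = 7.98^2 = 63.6804
Fd = 0.5 * 1.225 * 0.853 * 0.584 * 63.6804
= 19.43 N

19.43 N


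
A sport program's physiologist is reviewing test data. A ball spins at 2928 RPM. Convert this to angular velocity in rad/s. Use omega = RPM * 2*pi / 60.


omega = 2928 * 2 * pi / 60
= 2928 * 6.28318531 / 60
= 18397.167 / 60
= 306.619 rad/s

306.619 rad/s


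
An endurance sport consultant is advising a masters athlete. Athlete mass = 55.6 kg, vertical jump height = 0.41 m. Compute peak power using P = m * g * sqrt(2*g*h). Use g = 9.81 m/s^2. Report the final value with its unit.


sqrt(2 * 9.81 * 0.41) = sqrt(8.0442) = 2.83623 m/s
P = 55.6 * 9.81 * 2.83623
= 1546.98 W

1546.98 W


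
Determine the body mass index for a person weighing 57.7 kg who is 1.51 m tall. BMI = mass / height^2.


BMI = mass / height^2
= 57.7 / 1.51^2
= 57.7 / 2.2801
= 25.31 kg/m^2

25.31 kg/m^2
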